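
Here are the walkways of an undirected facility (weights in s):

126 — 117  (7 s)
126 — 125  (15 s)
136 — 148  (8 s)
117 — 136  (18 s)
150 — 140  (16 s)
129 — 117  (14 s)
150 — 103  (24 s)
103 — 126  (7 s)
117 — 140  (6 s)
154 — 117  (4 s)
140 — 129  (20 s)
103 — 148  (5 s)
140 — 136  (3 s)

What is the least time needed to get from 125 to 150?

44 s

Candidate routes:
125 - 126 - 103 - 150: 15+7+24 = 46
125 - 126 - 103 - 148 - 136 - 140 - 150: 15+7+5+8+3+16 = 54
125 - 126 - 117 - 140 - 150: 15+7+6+16 = 44
Cheapest is 125 - 126 - 117 - 140 - 150 at 44 s.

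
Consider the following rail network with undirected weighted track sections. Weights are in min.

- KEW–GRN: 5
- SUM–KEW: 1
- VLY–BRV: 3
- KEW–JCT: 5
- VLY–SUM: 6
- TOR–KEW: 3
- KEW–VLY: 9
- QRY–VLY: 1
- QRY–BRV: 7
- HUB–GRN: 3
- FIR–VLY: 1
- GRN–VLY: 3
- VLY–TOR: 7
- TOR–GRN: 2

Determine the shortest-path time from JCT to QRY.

13 min

Running Dijkstra from JCT:
JCT: 0
KEW: 5  (via JCT)
SUM: 6  (via KEW)
TOR: 8  (via KEW)
GRN: 10  (via KEW)
VLY: 12  (via SUM)
HUB: 13  (via GRN)
FIR: 13  (via VLY)
QRY: 13  (via VLY)
Shortest route: JCT → KEW → SUM → VLY → QRY = 13 min.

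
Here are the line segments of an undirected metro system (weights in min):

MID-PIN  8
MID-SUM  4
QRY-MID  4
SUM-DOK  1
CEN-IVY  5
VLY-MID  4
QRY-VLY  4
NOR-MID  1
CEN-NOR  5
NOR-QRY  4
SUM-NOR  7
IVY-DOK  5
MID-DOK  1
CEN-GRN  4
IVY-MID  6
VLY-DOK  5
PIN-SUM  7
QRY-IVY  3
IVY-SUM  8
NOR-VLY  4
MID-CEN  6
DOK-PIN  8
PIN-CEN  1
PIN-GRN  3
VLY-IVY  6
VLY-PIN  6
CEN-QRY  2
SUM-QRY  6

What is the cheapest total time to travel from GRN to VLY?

Running Dijkstra from GRN:
GRN: 0
PIN: 3  (via GRN)
CEN: 4  (via GRN)
QRY: 6  (via CEN)
VLY: 9  (via PIN)
Shortest route: GRN–PIN–VLY = 9 min.

9 min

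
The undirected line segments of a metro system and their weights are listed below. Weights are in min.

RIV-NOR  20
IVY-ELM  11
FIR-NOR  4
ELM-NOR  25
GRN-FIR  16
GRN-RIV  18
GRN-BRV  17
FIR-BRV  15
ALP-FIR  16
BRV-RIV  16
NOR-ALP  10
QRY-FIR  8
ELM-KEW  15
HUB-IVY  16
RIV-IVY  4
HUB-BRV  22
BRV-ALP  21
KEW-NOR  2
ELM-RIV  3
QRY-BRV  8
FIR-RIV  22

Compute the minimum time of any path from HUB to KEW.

38 min

Shortest distances from HUB:
HUB: 0
IVY: 16  (via HUB)
RIV: 20  (via IVY)
BRV: 22  (via HUB)
ELM: 23  (via RIV)
QRY: 30  (via BRV)
FIR: 37  (via BRV)
KEW: 38  (via ELM)
Shortest route: HUB–IVY–RIV–ELM–KEW = 38 min.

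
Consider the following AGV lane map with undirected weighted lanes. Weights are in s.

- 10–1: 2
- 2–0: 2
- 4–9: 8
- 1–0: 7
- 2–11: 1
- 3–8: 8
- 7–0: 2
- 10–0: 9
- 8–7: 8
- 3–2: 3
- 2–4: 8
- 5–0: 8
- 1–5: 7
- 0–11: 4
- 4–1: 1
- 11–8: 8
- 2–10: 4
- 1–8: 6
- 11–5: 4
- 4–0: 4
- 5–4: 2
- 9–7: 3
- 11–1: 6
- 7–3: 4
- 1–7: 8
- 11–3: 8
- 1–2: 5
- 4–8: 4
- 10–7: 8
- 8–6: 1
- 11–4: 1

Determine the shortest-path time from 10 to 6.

Compare a few routes:
10–1–4–8–6: 2+1+4+1 = 8
10–1–8–6: 2+6+1 = 9
The minimum is 8 s via 10–1–4–8–6.

8 s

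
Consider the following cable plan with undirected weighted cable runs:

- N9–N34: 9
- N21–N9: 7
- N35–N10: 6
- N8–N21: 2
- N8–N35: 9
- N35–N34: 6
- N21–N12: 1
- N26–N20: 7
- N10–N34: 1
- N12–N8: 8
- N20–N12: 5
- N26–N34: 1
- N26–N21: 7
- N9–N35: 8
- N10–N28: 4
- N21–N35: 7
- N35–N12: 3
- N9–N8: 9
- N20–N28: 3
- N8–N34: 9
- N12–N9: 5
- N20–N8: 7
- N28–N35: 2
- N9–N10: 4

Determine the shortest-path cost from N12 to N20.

Compare a few routes:
N12 - N21 - N8 - N20: 1+2+7 = 10
N12 - N35 - N28 - N20: 3+2+3 = 8
N12 - N20: 5 = 5
The minimum is 5 via N12 - N20.

5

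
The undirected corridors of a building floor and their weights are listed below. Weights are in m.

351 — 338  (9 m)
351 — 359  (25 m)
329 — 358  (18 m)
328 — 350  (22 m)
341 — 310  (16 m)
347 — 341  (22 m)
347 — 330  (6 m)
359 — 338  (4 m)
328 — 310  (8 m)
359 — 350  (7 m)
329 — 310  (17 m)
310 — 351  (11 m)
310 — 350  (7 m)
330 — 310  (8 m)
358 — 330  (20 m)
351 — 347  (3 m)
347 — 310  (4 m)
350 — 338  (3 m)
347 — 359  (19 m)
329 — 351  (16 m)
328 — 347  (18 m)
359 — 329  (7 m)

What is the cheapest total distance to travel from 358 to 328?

Running Dijkstra from 358:
358: 0
329: 18  (via 358)
330: 20  (via 358)
359: 25  (via 329)
347: 26  (via 330)
310: 28  (via 330)
351: 29  (via 347)
338: 29  (via 359)
350: 32  (via 359)
328: 36  (via 310)
Shortest route: 358 → 330 → 310 → 328 = 36 m.

36 m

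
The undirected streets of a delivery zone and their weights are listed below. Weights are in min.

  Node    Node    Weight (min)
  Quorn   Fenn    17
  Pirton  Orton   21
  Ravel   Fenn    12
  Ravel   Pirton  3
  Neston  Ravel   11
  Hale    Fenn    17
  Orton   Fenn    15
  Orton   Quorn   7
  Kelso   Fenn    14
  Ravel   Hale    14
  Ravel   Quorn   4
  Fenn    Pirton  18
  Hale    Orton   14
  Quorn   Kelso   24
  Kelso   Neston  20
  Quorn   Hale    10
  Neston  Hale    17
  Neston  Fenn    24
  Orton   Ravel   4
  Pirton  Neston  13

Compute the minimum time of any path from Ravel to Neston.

Compare a few routes:
Ravel - Pirton - Neston: 3+13 = 16
Ravel - Neston: 11 = 11
Cheapest is Ravel - Neston at 11 min.

11 min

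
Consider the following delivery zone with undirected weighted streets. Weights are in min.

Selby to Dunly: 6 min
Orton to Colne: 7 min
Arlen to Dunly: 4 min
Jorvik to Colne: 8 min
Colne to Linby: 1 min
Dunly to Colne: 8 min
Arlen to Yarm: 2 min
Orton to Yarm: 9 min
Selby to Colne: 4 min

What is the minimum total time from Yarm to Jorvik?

Shortest distances from Yarm:
Yarm: 0
Arlen: 2  (via Yarm)
Dunly: 6  (via Arlen)
Orton: 9  (via Yarm)
Selby: 12  (via Dunly)
Colne: 14  (via Dunly)
Linby: 15  (via Colne)
Jorvik: 22  (via Colne)
Shortest route: Yarm–Arlen–Dunly–Colne–Jorvik = 22 min.

22 min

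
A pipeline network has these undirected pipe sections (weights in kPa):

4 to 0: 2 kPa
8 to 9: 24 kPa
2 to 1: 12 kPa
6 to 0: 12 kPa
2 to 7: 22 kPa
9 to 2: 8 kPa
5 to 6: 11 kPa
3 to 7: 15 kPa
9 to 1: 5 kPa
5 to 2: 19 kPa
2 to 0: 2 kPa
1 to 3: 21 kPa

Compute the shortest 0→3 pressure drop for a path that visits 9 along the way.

Shortest 0→9: 0–2–9 = 10
Best 9 to 3: 9–1–3 costing 26
Total via 9: 10 + 26 = 36 kPa.

36 kPa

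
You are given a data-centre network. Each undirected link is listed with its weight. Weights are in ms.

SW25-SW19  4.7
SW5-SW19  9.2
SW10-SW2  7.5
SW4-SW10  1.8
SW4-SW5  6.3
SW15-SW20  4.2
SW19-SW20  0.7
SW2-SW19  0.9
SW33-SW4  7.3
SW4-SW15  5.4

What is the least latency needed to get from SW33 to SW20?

16.9 ms

Running Dijkstra from SW33:
SW33: 0
SW4: 7.3  (via SW33)
SW10: 9.1  (via SW4)
SW15: 12.7  (via SW4)
SW5: 13.6  (via SW4)
SW2: 16.6  (via SW10)
SW20: 16.9  (via SW15)
Shortest route: SW33 → SW4 → SW15 → SW20 = 16.9 ms.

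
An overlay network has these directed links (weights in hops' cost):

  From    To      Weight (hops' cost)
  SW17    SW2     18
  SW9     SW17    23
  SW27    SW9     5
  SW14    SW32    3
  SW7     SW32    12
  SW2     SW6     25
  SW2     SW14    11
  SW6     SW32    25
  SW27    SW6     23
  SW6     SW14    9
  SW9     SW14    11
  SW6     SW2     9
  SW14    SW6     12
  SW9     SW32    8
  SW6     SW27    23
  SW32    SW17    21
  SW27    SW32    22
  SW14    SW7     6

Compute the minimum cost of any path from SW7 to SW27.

97 hops' cost

Compare a few routes:
SW7 - SW32 - SW17 - SW2 - SW14 - SW6 - SW27: 12+21+18+11+12+23 = 97
SW7 - SW32 - SW17 - SW2 - SW6 - SW27: 12+21+18+25+23 = 99
The minimum is 97 hops' cost via SW7 - SW32 - SW17 - SW2 - SW14 - SW6 - SW27.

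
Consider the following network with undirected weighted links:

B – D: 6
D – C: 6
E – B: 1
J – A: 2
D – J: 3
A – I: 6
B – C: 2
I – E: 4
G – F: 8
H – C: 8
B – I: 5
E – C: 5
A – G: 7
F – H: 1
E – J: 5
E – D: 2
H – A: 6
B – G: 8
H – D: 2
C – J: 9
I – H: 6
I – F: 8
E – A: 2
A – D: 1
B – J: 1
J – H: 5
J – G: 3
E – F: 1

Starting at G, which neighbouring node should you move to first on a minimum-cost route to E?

Enumerating some paths:
G → J → A → D → E: 3+2+1+2 = 8
G → J → B → E: 3+1+1 = 5
G → J → A → E: 3+2+2 = 7
The minimum is 5 via G → J → B → E.
So from G the first move is to J.

J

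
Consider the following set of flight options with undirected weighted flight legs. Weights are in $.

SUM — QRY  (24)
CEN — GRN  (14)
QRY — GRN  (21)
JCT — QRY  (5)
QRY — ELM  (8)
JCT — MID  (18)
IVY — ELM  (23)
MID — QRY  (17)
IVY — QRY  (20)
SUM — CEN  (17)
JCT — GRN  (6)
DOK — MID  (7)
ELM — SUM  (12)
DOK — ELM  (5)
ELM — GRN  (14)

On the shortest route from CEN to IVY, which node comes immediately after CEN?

GRN

Compare a few routes:
CEN → GRN → JCT → QRY → IVY: 14+6+5+20 = 45
CEN → GRN → ELM → IVY: 14+14+23 = 51
CEN → SUM → ELM → IVY: 17+12+23 = 52
The minimum is $45 via CEN → GRN → JCT → QRY → IVY.
So from CEN the first move is to GRN.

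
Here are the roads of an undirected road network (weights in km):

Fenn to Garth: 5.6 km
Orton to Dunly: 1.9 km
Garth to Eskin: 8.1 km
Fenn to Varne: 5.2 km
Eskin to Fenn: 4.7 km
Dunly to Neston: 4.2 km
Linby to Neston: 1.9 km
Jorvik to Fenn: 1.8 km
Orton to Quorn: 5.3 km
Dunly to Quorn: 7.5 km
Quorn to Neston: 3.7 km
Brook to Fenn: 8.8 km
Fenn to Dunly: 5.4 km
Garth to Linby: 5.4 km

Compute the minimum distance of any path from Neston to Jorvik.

Candidate routes:
Neston–Dunly–Fenn–Jorvik: 4.2+5.4+1.8 = 11.4
Neston–Linby–Garth–Fenn–Jorvik: 1.9+5.4+5.6+1.8 = 14.7
The minimum is 11.4 km via Neston–Dunly–Fenn–Jorvik.

11.4 km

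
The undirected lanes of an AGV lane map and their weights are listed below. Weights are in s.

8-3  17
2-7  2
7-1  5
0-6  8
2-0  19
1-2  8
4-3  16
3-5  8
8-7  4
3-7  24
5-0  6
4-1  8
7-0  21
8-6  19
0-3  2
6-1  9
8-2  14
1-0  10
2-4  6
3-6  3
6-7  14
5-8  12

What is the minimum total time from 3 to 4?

16 s

Running Dijkstra from 3:
3: 0
0: 2  (via 3)
6: 3  (via 3)
5: 8  (via 3)
1: 12  (via 0)
4: 16  (via 3)
Shortest route: 3 → 4 = 16 s.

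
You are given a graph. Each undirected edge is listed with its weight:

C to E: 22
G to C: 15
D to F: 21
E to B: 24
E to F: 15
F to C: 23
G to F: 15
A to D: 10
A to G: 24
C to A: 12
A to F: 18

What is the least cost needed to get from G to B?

54

Shortest distances from G:
G: 0
C: 15  (via G)
F: 15  (via G)
A: 24  (via G)
E: 30  (via F)
D: 34  (via A)
B: 54  (via E)
Shortest route: G → F → E → B = 54.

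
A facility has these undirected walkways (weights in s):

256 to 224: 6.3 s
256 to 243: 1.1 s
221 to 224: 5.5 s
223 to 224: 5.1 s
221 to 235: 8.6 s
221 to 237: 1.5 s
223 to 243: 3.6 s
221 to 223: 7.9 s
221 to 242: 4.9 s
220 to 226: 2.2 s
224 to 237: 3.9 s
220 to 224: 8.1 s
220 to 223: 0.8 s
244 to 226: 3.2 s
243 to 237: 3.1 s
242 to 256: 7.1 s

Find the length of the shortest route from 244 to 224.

11.3 s

Candidate routes:
244 - 226 - 220 - 223 - 224: 3.2+2.2+0.8+5.1 = 11.3
244 - 226 - 220 - 224: 3.2+2.2+8.1 = 13.5
Cheapest is 244 - 226 - 220 - 223 - 224 at 11.3 s.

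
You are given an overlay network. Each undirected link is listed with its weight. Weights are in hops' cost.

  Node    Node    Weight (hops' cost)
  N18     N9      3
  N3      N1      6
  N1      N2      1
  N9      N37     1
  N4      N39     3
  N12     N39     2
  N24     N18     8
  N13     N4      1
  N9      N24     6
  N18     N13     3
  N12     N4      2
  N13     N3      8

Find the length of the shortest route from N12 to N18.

Enumerating some paths:
N12 - N4 - N13 - N18: 2+1+3 = 6
N12 - N39 - N4 - N13 - N18: 2+3+1+3 = 9
The minimum is 6 hops' cost via N12 - N4 - N13 - N18.

6 hops' cost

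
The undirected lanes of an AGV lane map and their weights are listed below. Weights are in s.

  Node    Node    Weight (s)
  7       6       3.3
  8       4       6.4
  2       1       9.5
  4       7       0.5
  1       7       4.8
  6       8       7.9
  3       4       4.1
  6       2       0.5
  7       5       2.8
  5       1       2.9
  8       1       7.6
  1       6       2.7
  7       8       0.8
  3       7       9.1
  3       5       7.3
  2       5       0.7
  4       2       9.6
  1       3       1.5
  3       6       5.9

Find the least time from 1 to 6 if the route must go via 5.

Shortest 1→5: 1 → 5 = 2.9
Shortest 5→6: 5 → 2 → 6 = 1.2
Total via 5: 2.9 + 1.2 = 4.1 s.

4.1 s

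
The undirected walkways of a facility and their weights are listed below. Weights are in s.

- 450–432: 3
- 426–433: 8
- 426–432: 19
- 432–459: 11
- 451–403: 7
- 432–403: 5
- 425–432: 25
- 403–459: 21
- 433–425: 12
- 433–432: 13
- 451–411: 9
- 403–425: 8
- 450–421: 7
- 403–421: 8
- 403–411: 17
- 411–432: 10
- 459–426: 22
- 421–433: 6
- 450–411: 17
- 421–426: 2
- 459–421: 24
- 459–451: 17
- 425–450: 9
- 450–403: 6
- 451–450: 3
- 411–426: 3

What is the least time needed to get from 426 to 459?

22 s

Shortest distances from 426:
426: 0
421: 2  (via 426)
411: 3  (via 426)
433: 8  (via 426)
450: 9  (via 421)
403: 10  (via 421)
432: 12  (via 450)
451: 12  (via 411)
425: 18  (via 450)
459: 22  (via 426)
Shortest route: 426–459 = 22 s.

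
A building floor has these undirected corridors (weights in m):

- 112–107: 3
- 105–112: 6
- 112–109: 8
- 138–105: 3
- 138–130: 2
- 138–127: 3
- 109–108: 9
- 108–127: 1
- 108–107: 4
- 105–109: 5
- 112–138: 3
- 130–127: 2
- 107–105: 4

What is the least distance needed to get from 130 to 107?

Shortest distances from 130:
130: 0
127: 2  (via 130)
138: 2  (via 130)
108: 3  (via 127)
112: 5  (via 138)
105: 5  (via 138)
107: 7  (via 108)
Shortest route: 130 → 127 → 108 → 107 = 7 m.

7 m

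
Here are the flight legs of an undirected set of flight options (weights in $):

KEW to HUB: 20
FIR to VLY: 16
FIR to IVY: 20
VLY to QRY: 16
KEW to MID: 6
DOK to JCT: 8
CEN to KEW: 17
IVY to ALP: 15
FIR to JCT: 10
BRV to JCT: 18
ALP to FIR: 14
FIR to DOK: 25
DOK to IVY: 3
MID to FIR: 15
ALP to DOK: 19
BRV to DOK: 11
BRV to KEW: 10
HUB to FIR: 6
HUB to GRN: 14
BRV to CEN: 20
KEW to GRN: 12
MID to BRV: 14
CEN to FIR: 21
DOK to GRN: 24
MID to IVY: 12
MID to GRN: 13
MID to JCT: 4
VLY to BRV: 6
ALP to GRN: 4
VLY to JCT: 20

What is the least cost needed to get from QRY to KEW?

$32

Compare a few routes:
QRY - VLY - BRV - MID - KEW: 16+6+14+6 = 42
QRY - VLY - JCT - MID - KEW: 16+20+4+6 = 46
QRY - VLY - BRV - KEW: 16+6+10 = 32
The minimum is $32 via QRY - VLY - BRV - KEW.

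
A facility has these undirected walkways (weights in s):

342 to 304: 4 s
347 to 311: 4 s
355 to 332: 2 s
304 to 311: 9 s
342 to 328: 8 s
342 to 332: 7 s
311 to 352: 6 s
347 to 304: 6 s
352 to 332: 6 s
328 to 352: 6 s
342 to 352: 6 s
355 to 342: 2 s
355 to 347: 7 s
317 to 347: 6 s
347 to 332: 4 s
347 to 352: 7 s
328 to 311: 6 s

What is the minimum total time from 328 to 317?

16 s

Running Dijkstra from 328:
328: 0
352: 6  (via 328)
311: 6  (via 328)
342: 8  (via 328)
347: 10  (via 311)
355: 10  (via 342)
304: 12  (via 342)
332: 12  (via 352)
317: 16  (via 347)
Shortest route: 328–311–347–317 = 16 s.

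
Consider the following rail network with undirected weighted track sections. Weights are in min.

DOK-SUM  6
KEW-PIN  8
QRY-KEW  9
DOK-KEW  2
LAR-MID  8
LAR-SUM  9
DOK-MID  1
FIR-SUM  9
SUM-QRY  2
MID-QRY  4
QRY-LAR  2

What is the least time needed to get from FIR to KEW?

Compare a few routes:
FIR - SUM - QRY - MID - DOK - KEW: 9+2+4+1+2 = 18
FIR - SUM - QRY - KEW: 9+2+9 = 20
FIR - SUM - QRY - LAR - MID - DOK - KEW: 9+2+2+8+1+2 = 24
FIR - SUM - DOK - KEW: 9+6+2 = 17
The minimum is 17 min via FIR - SUM - DOK - KEW.

17 min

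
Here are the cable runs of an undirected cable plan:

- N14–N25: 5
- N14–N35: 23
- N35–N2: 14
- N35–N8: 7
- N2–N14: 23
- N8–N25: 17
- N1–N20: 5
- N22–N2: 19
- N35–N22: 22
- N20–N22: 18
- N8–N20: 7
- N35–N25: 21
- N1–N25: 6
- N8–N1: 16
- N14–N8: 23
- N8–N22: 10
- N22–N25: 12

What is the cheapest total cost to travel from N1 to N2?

Compare a few routes:
N1 → N20 → N8 → N35 → N2: 5+7+7+14 = 33
N1 → N25 → N14 → N2: 6+5+23 = 34
The minimum is 33 via N1 → N20 → N8 → N35 → N2.

33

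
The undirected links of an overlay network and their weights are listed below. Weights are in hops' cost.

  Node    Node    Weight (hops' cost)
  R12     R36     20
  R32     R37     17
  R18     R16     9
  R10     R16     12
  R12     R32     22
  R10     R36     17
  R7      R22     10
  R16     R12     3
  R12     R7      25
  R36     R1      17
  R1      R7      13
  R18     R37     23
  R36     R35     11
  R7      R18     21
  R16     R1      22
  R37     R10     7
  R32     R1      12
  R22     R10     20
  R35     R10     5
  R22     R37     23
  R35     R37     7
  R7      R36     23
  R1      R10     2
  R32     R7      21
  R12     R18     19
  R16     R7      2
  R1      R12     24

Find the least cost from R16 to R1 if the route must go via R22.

34 hops' cost

Shortest R16→R22: R16–R7–R22 = 12
Shortest R22→R1: R22–R10–R1 = 22
Total via R22: 12 + 22 = 34 hops' cost.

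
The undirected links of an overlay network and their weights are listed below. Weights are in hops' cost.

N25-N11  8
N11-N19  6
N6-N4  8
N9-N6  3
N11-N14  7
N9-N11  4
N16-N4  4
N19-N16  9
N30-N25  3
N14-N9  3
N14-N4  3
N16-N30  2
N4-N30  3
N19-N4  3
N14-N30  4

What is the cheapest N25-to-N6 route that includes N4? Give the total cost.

14 hops' cost

Best N25 to N4: N25–N30–N4 costing 6
Best N4 to N6: N4–N6 costing 8
Total via N4: 6 + 8 = 14 hops' cost.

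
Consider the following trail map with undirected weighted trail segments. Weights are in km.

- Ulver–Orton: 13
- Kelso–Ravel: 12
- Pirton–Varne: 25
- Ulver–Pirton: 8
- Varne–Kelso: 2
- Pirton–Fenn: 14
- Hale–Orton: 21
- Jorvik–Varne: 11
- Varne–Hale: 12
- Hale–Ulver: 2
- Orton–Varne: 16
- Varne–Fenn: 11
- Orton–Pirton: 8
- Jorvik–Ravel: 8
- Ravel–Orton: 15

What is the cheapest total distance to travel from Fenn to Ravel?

25 km

Shortest distances from Fenn:
Fenn: 0
Varne: 11  (via Fenn)
Kelso: 13  (via Varne)
Pirton: 14  (via Fenn)
Orton: 22  (via Pirton)
Jorvik: 22  (via Varne)
Ulver: 22  (via Pirton)
Hale: 23  (via Varne)
Ravel: 25  (via Kelso)
Shortest route: Fenn → Varne → Kelso → Ravel = 25 km.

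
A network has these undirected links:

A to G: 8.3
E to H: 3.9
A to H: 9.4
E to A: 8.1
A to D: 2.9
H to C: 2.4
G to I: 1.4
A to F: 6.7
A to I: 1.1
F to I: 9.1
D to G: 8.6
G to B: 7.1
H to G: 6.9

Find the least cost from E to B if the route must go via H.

Best E to H: E–H costing 3.9
Shortest H→B: H–G–B = 14
Total via H: 3.9 + 14 = 17.9.

17.9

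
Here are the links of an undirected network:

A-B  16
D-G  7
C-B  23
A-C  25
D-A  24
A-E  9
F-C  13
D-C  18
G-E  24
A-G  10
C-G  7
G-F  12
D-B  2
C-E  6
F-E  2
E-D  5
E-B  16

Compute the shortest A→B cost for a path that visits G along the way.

19

Shortest A→G: A → G = 10
Best G to B: G → D → B costing 9
Total via G: 10 + 9 = 19.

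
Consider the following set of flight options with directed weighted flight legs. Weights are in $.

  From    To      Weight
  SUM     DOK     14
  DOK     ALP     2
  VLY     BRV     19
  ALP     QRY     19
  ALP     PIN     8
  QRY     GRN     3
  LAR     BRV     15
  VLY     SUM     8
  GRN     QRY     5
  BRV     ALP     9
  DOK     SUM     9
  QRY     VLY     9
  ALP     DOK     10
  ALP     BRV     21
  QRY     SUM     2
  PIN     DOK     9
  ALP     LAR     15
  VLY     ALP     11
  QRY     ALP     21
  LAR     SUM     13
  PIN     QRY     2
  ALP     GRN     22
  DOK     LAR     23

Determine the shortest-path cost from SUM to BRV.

$37

Compare a few routes:
SUM–DOK–ALP–LAR–BRV: 14+2+15+15 = 46
SUM–DOK–ALP–PIN–QRY–VLY–BRV: 14+2+8+2+9+19 = 54
SUM–DOK–LAR–BRV: 14+23+15 = 52
SUM–DOK–ALP–BRV: 14+2+21 = 37
Cheapest is SUM–DOK–ALP–BRV at $37.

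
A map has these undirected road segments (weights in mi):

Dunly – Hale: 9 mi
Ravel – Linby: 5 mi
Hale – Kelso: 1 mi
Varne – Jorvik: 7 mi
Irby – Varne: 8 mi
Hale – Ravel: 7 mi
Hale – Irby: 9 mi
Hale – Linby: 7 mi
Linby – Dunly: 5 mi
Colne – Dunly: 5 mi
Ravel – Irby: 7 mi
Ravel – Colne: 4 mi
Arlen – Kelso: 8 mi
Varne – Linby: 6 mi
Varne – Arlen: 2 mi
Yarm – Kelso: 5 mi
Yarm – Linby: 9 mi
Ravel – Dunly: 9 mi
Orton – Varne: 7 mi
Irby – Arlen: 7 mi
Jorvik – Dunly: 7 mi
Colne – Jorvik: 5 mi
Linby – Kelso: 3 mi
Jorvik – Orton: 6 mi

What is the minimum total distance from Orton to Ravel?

15 mi

Compare a few routes:
Orton - Jorvik - Dunly - Colne - Ravel: 6+7+5+4 = 22
Orton - Jorvik - Colne - Ravel: 6+5+4 = 15
Orton - Jorvik - Dunly - Ravel: 6+7+9 = 22
Orton - Varne - Linby - Ravel: 7+6+5 = 18
The minimum is 15 mi via Orton - Jorvik - Colne - Ravel.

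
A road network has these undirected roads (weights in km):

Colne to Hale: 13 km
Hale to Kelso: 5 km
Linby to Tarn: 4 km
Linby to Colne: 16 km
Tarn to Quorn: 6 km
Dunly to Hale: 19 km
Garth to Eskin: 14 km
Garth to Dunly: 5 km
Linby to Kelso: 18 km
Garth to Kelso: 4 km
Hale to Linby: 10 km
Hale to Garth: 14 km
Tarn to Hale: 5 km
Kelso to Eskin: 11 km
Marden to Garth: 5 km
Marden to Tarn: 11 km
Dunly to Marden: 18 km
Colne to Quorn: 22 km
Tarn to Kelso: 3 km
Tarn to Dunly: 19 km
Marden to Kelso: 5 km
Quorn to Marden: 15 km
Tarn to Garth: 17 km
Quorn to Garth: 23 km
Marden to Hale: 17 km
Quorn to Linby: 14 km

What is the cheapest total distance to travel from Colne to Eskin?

Settle nodes by increasing distance from Colne:
Colne: 0
Hale: 13  (via Colne)
Linby: 16  (via Colne)
Kelso: 18  (via Hale)
Tarn: 18  (via Hale)
Quorn: 22  (via Colne)
Garth: 22  (via Kelso)
Marden: 23  (via Kelso)
Dunly: 27  (via Garth)
Eskin: 29  (via Kelso)
Shortest route: Colne → Hale → Kelso → Eskin = 29 km.

29 km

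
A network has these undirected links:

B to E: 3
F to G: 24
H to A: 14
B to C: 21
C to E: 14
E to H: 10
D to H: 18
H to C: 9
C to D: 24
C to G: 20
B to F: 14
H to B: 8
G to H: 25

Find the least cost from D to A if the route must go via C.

47

Best D to C: D → C costing 24
Shortest C→A: C → H → A = 23
Total via C: 24 + 23 = 47.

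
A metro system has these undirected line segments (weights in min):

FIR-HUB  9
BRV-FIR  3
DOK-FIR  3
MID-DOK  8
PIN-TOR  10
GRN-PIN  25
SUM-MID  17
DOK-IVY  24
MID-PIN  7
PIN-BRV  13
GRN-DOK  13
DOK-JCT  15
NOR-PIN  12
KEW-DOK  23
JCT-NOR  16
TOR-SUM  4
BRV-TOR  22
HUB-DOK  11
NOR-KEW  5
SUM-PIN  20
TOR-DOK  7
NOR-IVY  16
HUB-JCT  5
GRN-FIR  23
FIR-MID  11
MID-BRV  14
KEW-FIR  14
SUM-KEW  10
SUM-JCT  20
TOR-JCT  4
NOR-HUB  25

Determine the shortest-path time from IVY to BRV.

30 min

Enumerating some paths:
IVY–NOR–KEW–FIR–BRV: 16+5+14+3 = 38
IVY–NOR–PIN–BRV: 16+12+13 = 41
IVY–DOK–FIR–BRV: 24+3+3 = 30
IVY–DOK–MID–BRV: 24+8+14 = 46
Cheapest is IVY–DOK–FIR–BRV at 30 min.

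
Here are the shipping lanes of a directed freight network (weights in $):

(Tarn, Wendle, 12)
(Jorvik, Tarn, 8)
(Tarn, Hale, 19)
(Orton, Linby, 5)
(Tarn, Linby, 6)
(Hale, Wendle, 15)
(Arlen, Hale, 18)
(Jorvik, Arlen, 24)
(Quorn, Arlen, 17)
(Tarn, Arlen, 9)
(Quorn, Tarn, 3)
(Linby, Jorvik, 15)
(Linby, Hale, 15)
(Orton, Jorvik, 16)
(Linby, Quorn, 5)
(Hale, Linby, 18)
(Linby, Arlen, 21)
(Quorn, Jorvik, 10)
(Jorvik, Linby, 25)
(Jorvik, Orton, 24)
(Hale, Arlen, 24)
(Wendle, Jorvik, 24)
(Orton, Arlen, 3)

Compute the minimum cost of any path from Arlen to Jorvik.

$51

Enumerating some paths:
Arlen - Hale - Wendle - Jorvik: 18+15+24 = 57
Arlen - Hale - Linby - Jorvik: 18+18+15 = 51
Cheapest is Arlen - Hale - Linby - Jorvik at $51.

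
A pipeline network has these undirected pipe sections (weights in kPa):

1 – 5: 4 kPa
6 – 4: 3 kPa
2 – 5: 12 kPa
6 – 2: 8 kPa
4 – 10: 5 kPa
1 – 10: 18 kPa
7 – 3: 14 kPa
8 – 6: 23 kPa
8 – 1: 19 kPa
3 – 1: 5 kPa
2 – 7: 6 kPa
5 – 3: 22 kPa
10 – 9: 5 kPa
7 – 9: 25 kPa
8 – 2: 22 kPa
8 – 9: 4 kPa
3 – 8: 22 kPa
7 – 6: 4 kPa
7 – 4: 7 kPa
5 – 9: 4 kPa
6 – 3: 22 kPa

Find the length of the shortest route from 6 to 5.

17 kPa

Compare a few routes:
6 → 4 → 10 → 9 → 5: 3+5+5+4 = 17
6 → 2 → 5: 8+12 = 20
Cheapest is 6 → 4 → 10 → 9 → 5 at 17 kPa.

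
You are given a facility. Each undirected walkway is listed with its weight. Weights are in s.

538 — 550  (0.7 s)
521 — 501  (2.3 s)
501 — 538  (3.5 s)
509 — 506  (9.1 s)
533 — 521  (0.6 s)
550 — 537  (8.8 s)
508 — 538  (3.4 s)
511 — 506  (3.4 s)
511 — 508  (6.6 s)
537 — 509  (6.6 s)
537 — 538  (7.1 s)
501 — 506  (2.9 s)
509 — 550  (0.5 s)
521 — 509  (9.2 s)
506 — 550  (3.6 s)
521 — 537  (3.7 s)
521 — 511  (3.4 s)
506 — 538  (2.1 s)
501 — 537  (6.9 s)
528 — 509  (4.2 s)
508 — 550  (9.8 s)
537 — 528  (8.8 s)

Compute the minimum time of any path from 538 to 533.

Enumerating some paths:
538–506–501–521–533: 2.1+2.9+2.3+0.6 = 7.9
538–506–511–521–533: 2.1+3.4+3.4+0.6 = 9.5
538–550–506–501–521–533: 0.7+3.6+2.9+2.3+0.6 = 10.1
538–501–521–533: 3.5+2.3+0.6 = 6.4
Cheapest is 538–501–521–533 at 6.4 s.

6.4 s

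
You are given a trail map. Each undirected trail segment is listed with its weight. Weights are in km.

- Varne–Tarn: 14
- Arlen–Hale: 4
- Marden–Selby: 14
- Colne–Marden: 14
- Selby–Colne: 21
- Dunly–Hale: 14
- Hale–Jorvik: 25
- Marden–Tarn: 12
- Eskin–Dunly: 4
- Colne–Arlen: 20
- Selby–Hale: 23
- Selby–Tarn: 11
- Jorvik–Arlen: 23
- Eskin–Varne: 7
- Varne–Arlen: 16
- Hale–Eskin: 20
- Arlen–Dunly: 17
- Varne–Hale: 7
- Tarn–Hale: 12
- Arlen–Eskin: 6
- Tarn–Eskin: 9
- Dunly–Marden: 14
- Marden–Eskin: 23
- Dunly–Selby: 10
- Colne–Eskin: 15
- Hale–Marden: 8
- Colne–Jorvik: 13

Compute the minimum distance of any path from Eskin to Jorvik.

Compare a few routes:
Eskin–Colne–Jorvik: 15+13 = 28
Eskin–Arlen–Hale–Jorvik: 6+4+25 = 35
Eskin–Arlen–Jorvik: 6+23 = 29
The minimum is 28 km via Eskin–Colne–Jorvik.

28 km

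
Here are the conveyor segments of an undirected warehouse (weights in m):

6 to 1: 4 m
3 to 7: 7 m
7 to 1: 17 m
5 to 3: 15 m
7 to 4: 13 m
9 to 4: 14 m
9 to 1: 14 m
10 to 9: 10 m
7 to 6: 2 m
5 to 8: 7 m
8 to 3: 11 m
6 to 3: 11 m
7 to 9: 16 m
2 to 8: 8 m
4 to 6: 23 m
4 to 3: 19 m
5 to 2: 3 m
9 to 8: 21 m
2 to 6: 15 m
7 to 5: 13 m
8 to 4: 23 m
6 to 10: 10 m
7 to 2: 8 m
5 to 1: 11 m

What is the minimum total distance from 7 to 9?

Shortest distances from 7:
7: 0
6: 2  (via 7)
1: 6  (via 6)
3: 7  (via 7)
2: 8  (via 7)
5: 11  (via 2)
10: 12  (via 6)
4: 13  (via 7)
8: 16  (via 2)
9: 16  (via 7)
Shortest route: 7–9 = 16 m.

16 m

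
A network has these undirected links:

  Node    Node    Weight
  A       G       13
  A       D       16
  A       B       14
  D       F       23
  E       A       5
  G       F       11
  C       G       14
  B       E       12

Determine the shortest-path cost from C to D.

Running Dijkstra from C:
C: 0
G: 14  (via C)
F: 25  (via G)
A: 27  (via G)
E: 32  (via A)
B: 41  (via A)
D: 43  (via A)
Shortest route: C–G–A–D = 43.

43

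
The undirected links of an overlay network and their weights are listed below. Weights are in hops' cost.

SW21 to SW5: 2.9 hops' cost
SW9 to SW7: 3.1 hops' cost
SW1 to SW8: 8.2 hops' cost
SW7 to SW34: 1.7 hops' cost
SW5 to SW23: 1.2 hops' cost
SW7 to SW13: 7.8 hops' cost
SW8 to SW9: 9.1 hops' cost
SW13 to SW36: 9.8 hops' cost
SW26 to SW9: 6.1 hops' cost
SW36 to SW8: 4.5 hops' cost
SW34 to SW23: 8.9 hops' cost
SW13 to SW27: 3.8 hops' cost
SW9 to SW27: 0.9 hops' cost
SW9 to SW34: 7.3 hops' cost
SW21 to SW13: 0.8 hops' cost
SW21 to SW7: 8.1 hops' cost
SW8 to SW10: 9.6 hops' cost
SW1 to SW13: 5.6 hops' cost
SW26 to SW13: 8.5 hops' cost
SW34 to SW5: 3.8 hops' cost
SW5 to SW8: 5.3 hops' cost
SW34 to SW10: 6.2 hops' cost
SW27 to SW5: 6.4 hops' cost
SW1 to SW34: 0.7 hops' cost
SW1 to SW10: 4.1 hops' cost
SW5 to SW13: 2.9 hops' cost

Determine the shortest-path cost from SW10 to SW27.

10.5 hops' cost

Running Dijkstra from SW10:
SW10: 0
SW1: 4.1  (via SW10)
SW34: 4.8  (via SW1)
SW7: 6.5  (via SW34)
SW5: 8.6  (via SW34)
SW8: 9.6  (via SW10)
SW9: 9.6  (via SW7)
SW13: 9.7  (via SW1)
SW23: 9.8  (via SW5)
SW21: 10.5  (via SW13)
SW27: 10.5  (via SW9)
Shortest route: SW10 → SW1 → SW34 → SW7 → SW9 → SW27 = 10.5 hops' cost.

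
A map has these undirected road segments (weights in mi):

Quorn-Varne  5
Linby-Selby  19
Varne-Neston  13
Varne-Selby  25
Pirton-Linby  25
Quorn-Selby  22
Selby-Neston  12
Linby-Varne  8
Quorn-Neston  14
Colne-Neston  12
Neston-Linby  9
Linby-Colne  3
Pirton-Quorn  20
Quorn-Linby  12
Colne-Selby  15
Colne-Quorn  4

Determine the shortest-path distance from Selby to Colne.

Settle nodes by increasing distance from Selby:
Selby: 0
Neston: 12  (via Selby)
Colne: 15  (via Selby)
Shortest route: Selby–Colne = 15 mi.

15 mi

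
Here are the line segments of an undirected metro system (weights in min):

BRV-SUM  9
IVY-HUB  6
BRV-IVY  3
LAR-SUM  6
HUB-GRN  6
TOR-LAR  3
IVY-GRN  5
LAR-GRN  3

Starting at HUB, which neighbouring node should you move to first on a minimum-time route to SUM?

GRN

Candidate routes:
HUB → IVY → GRN → LAR → SUM: 6+5+3+6 = 20
HUB → GRN → IVY → BRV → SUM: 6+5+3+9 = 23
HUB → GRN → LAR → SUM: 6+3+6 = 15
HUB → IVY → BRV → SUM: 6+3+9 = 18
Cheapest is HUB → GRN → LAR → SUM at 15 min.
So from HUB the first move is to GRN.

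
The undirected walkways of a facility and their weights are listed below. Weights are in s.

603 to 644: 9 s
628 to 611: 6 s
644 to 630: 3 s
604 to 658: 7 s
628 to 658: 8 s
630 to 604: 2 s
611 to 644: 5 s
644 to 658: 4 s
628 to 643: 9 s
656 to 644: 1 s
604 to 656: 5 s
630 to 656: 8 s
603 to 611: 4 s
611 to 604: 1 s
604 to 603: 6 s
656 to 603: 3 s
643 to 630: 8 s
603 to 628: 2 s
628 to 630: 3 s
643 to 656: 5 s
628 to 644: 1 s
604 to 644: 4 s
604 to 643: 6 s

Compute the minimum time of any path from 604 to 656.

Settle nodes by increasing distance from 604:
604: 0
611: 1  (via 604)
630: 2  (via 604)
644: 4  (via 604)
628: 5  (via 630)
656: 5  (via 604)
Shortest route: 604–656 = 5 s.

5 s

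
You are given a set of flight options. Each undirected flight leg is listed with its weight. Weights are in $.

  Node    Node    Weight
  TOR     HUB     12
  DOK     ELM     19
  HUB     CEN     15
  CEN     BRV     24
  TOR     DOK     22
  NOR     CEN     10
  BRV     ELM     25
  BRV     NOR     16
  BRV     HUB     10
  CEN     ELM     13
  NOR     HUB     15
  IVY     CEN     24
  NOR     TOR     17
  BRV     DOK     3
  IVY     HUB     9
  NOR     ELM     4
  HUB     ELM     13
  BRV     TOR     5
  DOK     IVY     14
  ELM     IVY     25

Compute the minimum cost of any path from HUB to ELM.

Settle nodes by increasing distance from HUB:
HUB: 0
IVY: 9  (via HUB)
BRV: 10  (via HUB)
TOR: 12  (via HUB)
ELM: 13  (via HUB)
Shortest route: HUB → ELM = $13.

$13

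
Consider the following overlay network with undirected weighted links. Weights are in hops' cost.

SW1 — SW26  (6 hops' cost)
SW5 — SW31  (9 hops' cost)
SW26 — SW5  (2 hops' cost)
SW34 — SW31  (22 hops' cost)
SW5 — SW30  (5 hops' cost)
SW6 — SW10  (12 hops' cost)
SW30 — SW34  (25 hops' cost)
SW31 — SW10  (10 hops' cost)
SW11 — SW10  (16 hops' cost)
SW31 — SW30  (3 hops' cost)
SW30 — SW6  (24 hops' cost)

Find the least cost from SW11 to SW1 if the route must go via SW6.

65 hops' cost

Shortest SW11→SW6: SW11 → SW10 → SW6 = 28
Shortest SW6→SW1: SW6 → SW30 → SW5 → SW26 → SW1 = 37
Total via SW6: 28 + 37 = 65 hops' cost.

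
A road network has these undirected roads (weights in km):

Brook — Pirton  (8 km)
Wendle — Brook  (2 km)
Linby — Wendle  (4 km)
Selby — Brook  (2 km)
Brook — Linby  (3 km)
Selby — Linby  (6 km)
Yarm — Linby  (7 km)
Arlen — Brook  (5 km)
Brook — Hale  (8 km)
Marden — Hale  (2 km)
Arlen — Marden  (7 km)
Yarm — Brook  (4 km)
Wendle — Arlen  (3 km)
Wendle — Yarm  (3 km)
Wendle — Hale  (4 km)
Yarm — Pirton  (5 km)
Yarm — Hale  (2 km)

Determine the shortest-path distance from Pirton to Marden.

Compare a few routes:
Pirton - Yarm - Hale - Marden: 5+2+2 = 9
Pirton - Yarm - Wendle - Hale - Marden: 5+3+4+2 = 14
Cheapest is Pirton - Yarm - Hale - Marden at 9 km.

9 km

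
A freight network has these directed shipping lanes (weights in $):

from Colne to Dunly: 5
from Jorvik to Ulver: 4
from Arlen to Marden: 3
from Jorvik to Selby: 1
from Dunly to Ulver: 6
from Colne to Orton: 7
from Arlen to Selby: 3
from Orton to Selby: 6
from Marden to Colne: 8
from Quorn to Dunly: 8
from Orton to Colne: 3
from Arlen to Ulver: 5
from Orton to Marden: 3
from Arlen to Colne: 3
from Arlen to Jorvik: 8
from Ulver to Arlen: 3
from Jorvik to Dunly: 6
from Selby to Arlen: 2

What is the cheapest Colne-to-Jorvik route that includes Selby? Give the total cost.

$23

Best Colne to Selby: Colne–Orton–Selby costing 13
Shortest Selby→Jorvik: Selby–Arlen–Jorvik = 10
Total via Selby: 13 + 10 = $23.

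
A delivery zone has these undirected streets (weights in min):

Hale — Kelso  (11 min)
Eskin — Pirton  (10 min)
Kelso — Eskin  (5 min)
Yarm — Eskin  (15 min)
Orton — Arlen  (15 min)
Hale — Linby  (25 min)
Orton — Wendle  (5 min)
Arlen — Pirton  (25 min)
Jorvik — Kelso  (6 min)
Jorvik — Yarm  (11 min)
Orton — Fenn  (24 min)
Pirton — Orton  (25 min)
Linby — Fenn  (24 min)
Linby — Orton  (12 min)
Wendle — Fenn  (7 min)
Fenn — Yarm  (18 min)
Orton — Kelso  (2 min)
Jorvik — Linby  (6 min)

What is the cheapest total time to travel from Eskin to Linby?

17 min

Settle nodes by increasing distance from Eskin:
Eskin: 0
Kelso: 5  (via Eskin)
Orton: 7  (via Kelso)
Pirton: 10  (via Eskin)
Jorvik: 11  (via Kelso)
Wendle: 12  (via Orton)
Yarm: 15  (via Eskin)
Hale: 16  (via Kelso)
Linby: 17  (via Jorvik)
Shortest route: Eskin → Kelso → Jorvik → Linby = 17 min.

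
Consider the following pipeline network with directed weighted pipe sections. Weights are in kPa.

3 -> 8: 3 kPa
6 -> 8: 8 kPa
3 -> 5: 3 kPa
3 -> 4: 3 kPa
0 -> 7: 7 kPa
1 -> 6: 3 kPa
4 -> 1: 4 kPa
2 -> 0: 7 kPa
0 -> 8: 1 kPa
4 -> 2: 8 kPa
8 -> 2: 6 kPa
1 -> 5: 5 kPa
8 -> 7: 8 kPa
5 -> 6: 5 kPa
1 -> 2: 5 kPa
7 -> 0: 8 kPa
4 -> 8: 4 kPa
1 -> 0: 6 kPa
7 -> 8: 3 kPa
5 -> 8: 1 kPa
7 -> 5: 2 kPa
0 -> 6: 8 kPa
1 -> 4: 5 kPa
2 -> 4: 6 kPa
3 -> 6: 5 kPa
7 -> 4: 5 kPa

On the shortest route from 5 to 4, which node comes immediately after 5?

8

Enumerating some paths:
5 - 8 - 7 - 4: 1+8+5 = 14
5 - 8 - 2 - 4: 1+6+6 = 13
The minimum is 13 kPa via 5 - 8 - 2 - 4.
So from 5 the first move is to 8.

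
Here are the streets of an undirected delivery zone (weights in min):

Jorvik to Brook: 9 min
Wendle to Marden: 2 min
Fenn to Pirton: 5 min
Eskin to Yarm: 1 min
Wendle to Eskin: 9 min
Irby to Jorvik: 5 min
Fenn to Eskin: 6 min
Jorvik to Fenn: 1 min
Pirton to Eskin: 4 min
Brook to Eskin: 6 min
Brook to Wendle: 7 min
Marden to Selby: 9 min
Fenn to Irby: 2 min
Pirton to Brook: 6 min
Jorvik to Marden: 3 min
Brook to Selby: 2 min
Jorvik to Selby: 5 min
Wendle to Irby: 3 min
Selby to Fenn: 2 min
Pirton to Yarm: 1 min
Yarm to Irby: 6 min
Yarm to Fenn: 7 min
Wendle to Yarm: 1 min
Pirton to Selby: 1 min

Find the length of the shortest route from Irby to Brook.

Settle nodes by increasing distance from Irby:
Irby: 0
Fenn: 2  (via Irby)
Wendle: 3  (via Irby)
Jorvik: 3  (via Fenn)
Yarm: 4  (via Wendle)
Selby: 4  (via Fenn)
Eskin: 5  (via Yarm)
Marden: 5  (via Wendle)
Pirton: 5  (via Yarm)
Brook: 6  (via Selby)
Shortest route: Irby → Fenn → Selby → Brook = 6 min.

6 min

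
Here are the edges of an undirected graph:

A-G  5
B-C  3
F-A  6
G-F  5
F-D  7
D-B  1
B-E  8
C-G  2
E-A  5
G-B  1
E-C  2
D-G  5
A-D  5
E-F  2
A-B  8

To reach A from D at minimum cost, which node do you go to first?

A

Candidate routes:
D - A: 5 = 5
D - B - G - A: 1+1+5 = 7
Cheapest is D - A at 5.
So from D the first move is to A.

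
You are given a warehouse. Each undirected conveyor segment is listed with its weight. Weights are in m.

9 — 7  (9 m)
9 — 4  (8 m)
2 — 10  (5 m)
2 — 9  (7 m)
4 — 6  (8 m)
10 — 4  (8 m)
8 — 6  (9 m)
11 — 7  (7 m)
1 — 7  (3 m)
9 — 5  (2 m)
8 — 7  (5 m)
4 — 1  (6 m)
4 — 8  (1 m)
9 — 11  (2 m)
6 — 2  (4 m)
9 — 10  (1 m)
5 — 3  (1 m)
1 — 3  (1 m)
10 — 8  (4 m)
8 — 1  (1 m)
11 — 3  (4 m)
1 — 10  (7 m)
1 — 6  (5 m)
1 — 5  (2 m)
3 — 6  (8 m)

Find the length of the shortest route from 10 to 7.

Candidate routes:
10 - 8 - 7: 4+5 = 9
10 - 1 - 7: 7+3 = 10
10 - 9 - 5 - 1 - 7: 1+2+2+3 = 8
10 - 9 - 11 - 7: 1+2+7 = 10
Cheapest is 10 - 9 - 5 - 1 - 7 at 8 m.

8 m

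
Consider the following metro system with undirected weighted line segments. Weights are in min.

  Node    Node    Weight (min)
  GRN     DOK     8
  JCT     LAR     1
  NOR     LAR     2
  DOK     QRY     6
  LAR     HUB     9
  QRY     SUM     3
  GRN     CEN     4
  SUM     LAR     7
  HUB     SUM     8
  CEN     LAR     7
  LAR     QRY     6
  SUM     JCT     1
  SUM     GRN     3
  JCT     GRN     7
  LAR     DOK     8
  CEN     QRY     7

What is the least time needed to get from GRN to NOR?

Settle nodes by increasing distance from GRN:
GRN: 0
SUM: 3  (via GRN)
JCT: 4  (via SUM)
CEN: 4  (via GRN)
LAR: 5  (via JCT)
QRY: 6  (via SUM)
NOR: 7  (via LAR)
Shortest route: GRN → SUM → JCT → LAR → NOR = 7 min.

7 min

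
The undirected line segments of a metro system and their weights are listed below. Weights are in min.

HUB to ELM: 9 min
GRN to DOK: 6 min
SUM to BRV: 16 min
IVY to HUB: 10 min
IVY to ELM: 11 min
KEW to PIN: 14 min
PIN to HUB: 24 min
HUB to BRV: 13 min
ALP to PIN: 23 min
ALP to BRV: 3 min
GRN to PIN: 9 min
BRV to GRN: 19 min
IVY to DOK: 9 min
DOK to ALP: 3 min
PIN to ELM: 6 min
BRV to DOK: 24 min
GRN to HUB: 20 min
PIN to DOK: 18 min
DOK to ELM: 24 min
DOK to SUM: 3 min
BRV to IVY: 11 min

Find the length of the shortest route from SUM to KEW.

Enumerating some paths:
SUM–DOK–GRN–PIN–KEW: 3+6+9+14 = 32
SUM–DOK–ALP–PIN–KEW: 3+3+23+14 = 43
SUM–DOK–PIN–KEW: 3+18+14 = 35
Cheapest is SUM–DOK–GRN–PIN–KEW at 32 min.

32 min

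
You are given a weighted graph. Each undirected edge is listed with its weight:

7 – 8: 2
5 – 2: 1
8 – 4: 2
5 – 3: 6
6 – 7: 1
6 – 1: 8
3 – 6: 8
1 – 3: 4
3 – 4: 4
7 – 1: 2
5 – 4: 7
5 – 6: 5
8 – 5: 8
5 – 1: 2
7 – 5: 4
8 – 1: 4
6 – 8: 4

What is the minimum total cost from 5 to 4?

Settle nodes by increasing distance from 5:
5: 0
2: 1  (via 5)
1: 2  (via 5)
7: 4  (via 5)
6: 5  (via 5)
3: 6  (via 5)
8: 6  (via 1)
4: 7  (via 5)
Shortest route: 5 → 4 = 7.

7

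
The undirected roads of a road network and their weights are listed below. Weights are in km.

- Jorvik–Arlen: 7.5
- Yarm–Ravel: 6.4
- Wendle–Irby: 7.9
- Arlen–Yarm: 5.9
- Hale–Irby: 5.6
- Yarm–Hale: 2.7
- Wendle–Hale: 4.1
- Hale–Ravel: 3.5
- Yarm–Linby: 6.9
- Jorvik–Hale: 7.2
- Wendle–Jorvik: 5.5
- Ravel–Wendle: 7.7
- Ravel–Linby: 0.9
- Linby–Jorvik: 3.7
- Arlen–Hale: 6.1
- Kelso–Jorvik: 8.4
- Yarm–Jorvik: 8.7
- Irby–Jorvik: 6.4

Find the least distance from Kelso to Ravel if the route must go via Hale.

19.1 km

Shortest Kelso→Hale: Kelso → Jorvik → Hale = 15.6
Shortest Hale→Ravel: Hale → Ravel = 3.5
Total via Hale: 15.6 + 3.5 = 19.1 km.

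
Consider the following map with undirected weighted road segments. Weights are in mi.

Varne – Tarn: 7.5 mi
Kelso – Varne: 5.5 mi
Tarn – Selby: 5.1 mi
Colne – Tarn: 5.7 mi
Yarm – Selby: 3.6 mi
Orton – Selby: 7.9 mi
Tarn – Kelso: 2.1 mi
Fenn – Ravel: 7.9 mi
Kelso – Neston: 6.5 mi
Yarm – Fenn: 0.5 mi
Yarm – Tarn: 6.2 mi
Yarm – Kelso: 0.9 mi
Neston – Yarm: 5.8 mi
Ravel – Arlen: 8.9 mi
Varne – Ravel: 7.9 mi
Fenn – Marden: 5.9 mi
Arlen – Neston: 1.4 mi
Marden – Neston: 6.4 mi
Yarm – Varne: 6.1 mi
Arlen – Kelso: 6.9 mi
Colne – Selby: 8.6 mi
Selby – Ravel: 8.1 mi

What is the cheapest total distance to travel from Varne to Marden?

12.5 mi

Compare a few routes:
Varne - Kelso - Yarm - Fenn - Marden: 5.5+0.9+0.5+5.9 = 12.8
Varne - Yarm - Fenn - Marden: 6.1+0.5+5.9 = 12.5
Varne - Tarn - Kelso - Yarm - Fenn - Marden: 7.5+2.1+0.9+0.5+5.9 = 16.9
Varne - Yarm - Neston - Marden: 6.1+5.8+6.4 = 18.3
Cheapest is Varne - Yarm - Fenn - Marden at 12.5 mi.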